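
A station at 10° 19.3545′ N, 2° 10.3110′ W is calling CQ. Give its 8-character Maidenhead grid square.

IK80vh97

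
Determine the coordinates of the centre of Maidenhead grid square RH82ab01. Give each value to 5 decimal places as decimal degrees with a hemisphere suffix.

17.95208° S, 176.00417° E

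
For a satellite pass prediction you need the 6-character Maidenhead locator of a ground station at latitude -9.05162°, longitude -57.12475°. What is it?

GI10kw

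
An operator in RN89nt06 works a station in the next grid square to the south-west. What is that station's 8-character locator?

RN89mt95

Longitude extended square 0; −1 → -1, wraps to 9, carry into subsquare.
Longitude subsquare n = 13; −1 → 12 = m.
Latitude extended square 6; −1 → 5.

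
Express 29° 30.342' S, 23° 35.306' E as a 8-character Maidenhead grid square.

Add 180° to longitude and 90° to latitude: 203.58843, 60.49430.
Field (20°×10°, letters A–R): 203.58843/20 → 10 → K, 60.49430/10 → 6 → G; chars KG.
Square (2°×1°, digits 0–9): 3.58843/2 → 1, 0.49430/1 → 0; chars 10.
Subsquare (5′×2.5′, letters a–x): 1.58843/0.0833333 → 19 → t, 0.49430/0.0416667 → 11 → l; chars tl.
Extended square (30″×15″, digits 0–9): 0.00510/0.00833333 → 0, 0.03597/0.00416667 → 8; chars 08.

KG10tl08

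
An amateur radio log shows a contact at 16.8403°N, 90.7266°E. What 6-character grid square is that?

Add 180° to longitude and 90° to latitude: 270.7266, 106.8403.
Field: 270.7266/20 → 13 → N, 106.8403/10 → 10 → K; chars NK.
Square: 10.7266/2 → 5, 6.8403/1 → 6; chars 56.
Subsquare: 0.7266/0.0833333 → 8 → i, 0.8403/0.0416667 → 20 → u; chars iu.

NK56iu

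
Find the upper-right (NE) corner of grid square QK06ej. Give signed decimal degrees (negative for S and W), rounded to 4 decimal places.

16.4167, 140.4167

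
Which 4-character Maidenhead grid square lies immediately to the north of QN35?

Latitude square 5; +1 → 6.
The longitude characters are unchanged.

QN36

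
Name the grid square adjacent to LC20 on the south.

LB29

Latitude square 0; −1 → -1, wraps to 9, carry into field.
Latitude field C = 2; −1 → 1 = B.
The longitude characters are unchanged.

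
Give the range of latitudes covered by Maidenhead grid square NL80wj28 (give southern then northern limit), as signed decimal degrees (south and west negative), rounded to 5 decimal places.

Field N=13, L=11: +13·20° lon, +11·10° lat → SW at lon 80°, lat 20°.
Square 8, 0: +8·2° lon, +0·1° lat → SW at lon 96°, lat 20°.
Subsquare w=22, j=9: +22·0.0833333° lon, +9·0.0416667° lat → SW at lon 97.8333°, lat 20.375°.
Extended square 2, 8: +2·0.00833333° lon, +8·0.00416667° lat → SW at lon 97.85°, lat 20.4083°.
Cell spans 0.00833333° lon × 0.00416667° lat.
south 20.40833, north 20.41250.

20.40833, 20.41250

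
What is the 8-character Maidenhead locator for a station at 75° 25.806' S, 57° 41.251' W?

GB14dn76

Offset from 180°W / 90°S: lon 122.31248°, lat 14.56990°.
Field: 122.31248/20 → 6 → G, 14.56990/10 → 1 → B; chars GB.
Square: 2.31248/2 → 1, 4.56990/1 → 4; chars 14.
Subsquare: 0.31248/0.0833333 → 3 → d, 0.56990/0.0416667 → 13 → n; chars dn.
Extended square: 0.06248/0.00833333 → 7, 0.02823/0.00416667 → 6; chars 76.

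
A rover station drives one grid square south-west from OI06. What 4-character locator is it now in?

Longitude square 0; −1 → -1, wraps to 9, carry into field.
Longitude field O = 14; −1 → 13 = N.
Latitude square 6; −1 → 5.

NI95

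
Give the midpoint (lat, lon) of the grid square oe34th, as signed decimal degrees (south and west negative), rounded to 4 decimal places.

-45.6875, 107.6250

Field O=14, E=4: +14·20° lon, +4·10° lat → SW at lon 100°, lat -50°.
Square 3, 4: +3·2° lon, +4·1° lat → SW at lon 106°, lat -46°.
Subsquare t=19, h=7: +19·0.0833333° lon, +7·0.0416667° lat → SW at lon 107.583°, lat -45.7083°.
Cell spans 0.0833333° lon × 0.0416667° lat. Centre is SW corner plus half of each.
latitude -45.6875, longitude 107.6250.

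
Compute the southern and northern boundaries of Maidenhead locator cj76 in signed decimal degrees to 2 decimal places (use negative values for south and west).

6.00, 7.00

Field C=2, J=9: +2·20° lon, +9·10° lat → SW at lon -140°, lat 0°.
Square 7, 6: +7·2° lon, +6·1° lat → SW at lon -126°, lat 6°.
Cell spans 2° lon × 1° lat.
south 6.00, north 7.00.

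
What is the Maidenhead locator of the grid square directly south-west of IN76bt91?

IN76bt80

Longitude extended square 9; −1 → 8.
Latitude extended square 1; −1 → 0.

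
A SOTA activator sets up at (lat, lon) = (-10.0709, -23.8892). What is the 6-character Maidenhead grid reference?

HH89bw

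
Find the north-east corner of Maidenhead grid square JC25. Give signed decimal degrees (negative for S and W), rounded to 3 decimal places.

-64.000, 6.000

Field J=9, C=2: +9·20° lon, +2·10° lat → SW at lon 0°, lat -70°.
Square 2, 5: +2·2° lon, +5·1° lat → SW at lon 4°, lat -65°.
Cell spans 2° lon × 1° lat. NE corner is SW corner plus one full cell.
latitude -64.000, longitude 6.000.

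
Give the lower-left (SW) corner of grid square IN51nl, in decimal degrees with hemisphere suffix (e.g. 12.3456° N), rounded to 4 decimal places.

41.4583° N, 8.9167° W

Field I=8, N=13: +8·20° lon, +13·10° lat → SW at lon -20°, lat 40°.
Square 5, 1: +5·2° lon, +1·1° lat → SW at lon -10°, lat 41°.
Subsquare n=13, l=11: +13·0.0833333° lon, +11·0.0416667° lat → SW at lon -8.91667°, lat 41.4583°.
latitude 41.4583° N, longitude 8.9167° W.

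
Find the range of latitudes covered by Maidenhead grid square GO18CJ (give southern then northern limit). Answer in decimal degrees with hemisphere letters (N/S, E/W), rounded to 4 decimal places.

58.3750° N, 58.4167° N

Field G=6, O=14: +6·20° lon, +14·10° lat → SW at lon -60°, lat 50°.
Square 1, 8: +1·2° lon, +8·1° lat → SW at lon -58°, lat 58°.
Subsquare c=2, j=9: +2·0.0833333° lon, +9·0.0416667° lat → SW at lon -57.8333°, lat 58.375°.
Cell spans 0.0833333° lon × 0.0416667° lat.
south 58.3750° N, north 58.4167° N.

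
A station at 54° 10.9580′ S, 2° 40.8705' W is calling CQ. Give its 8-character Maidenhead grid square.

Shift to the Maidenhead origin (180°W, 90°S): lon 177.31883, lat 35.81737.
Field: 177.31883/20 → 8 → I, 35.81737/10 → 3 → D; chars ID.
Square: 17.31883/2 → 8, 5.81737/1 → 5; chars 85.
Subsquare: 1.31883/0.0833333 → 15 → p, 0.81737/0.0416667 → 19 → t; chars pt.
Extended square: 0.06883/0.00833333 → 8, 0.02570/0.00416667 → 6; chars 86.

ID85pt86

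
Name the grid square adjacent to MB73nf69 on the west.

Longitude extended square 6; −1 → 5.
The latitude characters are unchanged.

MB73nf59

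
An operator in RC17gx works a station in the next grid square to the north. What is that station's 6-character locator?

RC18ga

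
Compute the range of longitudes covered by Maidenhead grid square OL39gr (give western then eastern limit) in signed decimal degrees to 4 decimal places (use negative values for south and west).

Field O=14, L=11: +14·20° lon, +11·10° lat → SW at lon 100°, lat 20°.
Square 3, 9: +3·2° lon, +9·1° lat → SW at lon 106°, lat 29°.
Subsquare g=6, r=17: +6·0.0833333° lon, +17·0.0416667° lat → SW at lon 106.5°, lat 29.7083°.
Cell spans 0.0833333° lon × 0.0416667° lat.
west 106.5000, east 106.5833.

106.5000, 106.5833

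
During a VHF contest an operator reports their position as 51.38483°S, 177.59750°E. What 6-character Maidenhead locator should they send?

RD88to

Shift to the Maidenhead origin (180°W, 90°S): lon 357.5975, lat 38.6152.
Field (20°×10°, letters A–R): lon ⌊357.5975/20⌋ = 17 → R; lat ⌊38.6152/10⌋ = 3 → D.
Square (2°×1°, digits 0–9): lon ⌊17.5975/2⌋ = 8; lat ⌊8.6152/1⌋ = 8.
Subsquare (5′×2.5′, letters a–x): lon ⌊1.5975/0.0833333⌋ = 19 → t; lat ⌊0.6152/0.0416667⌋ = 14 → o.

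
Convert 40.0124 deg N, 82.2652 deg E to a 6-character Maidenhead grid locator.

Add 180° to longitude and 90° to latitude: 262.2652, 130.0124.
Field: 262.2652/20 → 13 → N, 130.0124/10 → 13 → N; chars NN.
Square: 2.2652/2 → 1, 0.0124/1 → 0; chars 10.
Subsquare: 0.2652/0.0833333 → 3 → d, 0.0124/0.0416667 → 0 → a; chars da.

NN10da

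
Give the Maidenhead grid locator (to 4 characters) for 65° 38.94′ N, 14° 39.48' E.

Offset from 180°W / 90°S: lon 194.66°, lat 155.65°.
Field (20°×10°, letters A–R): lon ⌊194.66/20⌋ = 9 → J; lat ⌊155.65/10⌋ = 15 → P.
Square (2°×1°, digits 0–9): lon ⌊14.66/2⌋ = 7; lat ⌊5.65/1⌋ = 5.

JP75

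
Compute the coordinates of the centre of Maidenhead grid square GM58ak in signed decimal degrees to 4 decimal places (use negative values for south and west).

38.4375, -49.9583

Field G=6, M=12: +6·20° lon, +12·10° lat → SW at lon -60°, lat 30°.
Square 5, 8: +5·2° lon, +8·1° lat → SW at lon -50°, lat 38°.
Subsquare a=0, k=10: +0·0.0833333° lon, +10·0.0416667° lat → SW at lon -50°, lat 38.4167°.
Cell spans 0.0833333° lon × 0.0416667° lat. Centre is SW corner plus half of each.
latitude 38.4375, longitude -49.9583.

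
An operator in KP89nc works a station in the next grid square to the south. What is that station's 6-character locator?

Latitude subsquare c = 2; −1 → 1 = b.
The longitude characters are unchanged.

KP89nb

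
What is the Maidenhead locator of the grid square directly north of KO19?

KP10

Latitude square 9; +1 → 10, wraps to 0, carry into field.
Latitude field O = 14; +1 → 15 = P.
The longitude characters are unchanged.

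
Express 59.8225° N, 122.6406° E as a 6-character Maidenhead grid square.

PO19ht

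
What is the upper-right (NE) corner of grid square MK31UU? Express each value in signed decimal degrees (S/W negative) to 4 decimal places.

11.8750, 67.7500

Field M=12, K=10: +12·20° lon, +10·10° lat → SW at lon 60°, lat 10°.
Square 3, 1: +3·2° lon, +1·1° lat → SW at lon 66°, lat 11°.
Subsquare u=20, u=20: +20·0.0833333° lon, +20·0.0416667° lat → SW at lon 67.6667°, lat 11.8333°.
Cell spans 0.0833333° lon × 0.0416667° lat. NE corner is SW corner plus one full cell.
latitude 11.8750, longitude 67.7500.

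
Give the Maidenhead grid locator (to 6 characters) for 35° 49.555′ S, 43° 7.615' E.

LF14ne

Add 180° to longitude and 90° to latitude: 223.1269, 54.1741.
Field (20°×10°, letters A–R): 223.1269/20 → 11 → L, 54.1741/10 → 5 → F; chars LF.
Square (2°×1°, digits 0–9): 3.1269/2 → 1, 4.1741/1 → 4; chars 14.
Subsquare (5′×2.5′, letters a–x): 1.1269/0.0833333 → 13 → n, 0.1741/0.0416667 → 4 → e; chars ne.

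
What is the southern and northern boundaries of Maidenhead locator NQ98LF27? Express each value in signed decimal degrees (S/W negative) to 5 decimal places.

78.23750, 78.24167

Field N=13, Q=16: +13·20° lon, +16·10° lat → SW at lon 80°, lat 70°.
Square 9, 8: +9·2° lon, +8·1° lat → SW at lon 98°, lat 78°.
Subsquare l=11, f=5: +11·0.0833333° lon, +5·0.0416667° lat → SW at lon 98.9167°, lat 78.2083°.
Extended square 2, 7: +2·0.00833333° lon, +7·0.00416667° lat → SW at lon 98.9333°, lat 78.2375°.
Cell spans 0.00833333° lon × 0.00416667° lat.
south 78.23750, north 78.24167.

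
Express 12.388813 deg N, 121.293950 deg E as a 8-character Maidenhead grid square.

Offset from 180°W / 90°S: lon 301.29395°, lat 102.38881°.
Field (20°×10°, letters A–R): 301.29395/20 → 15 → P, 102.38881/10 → 10 → K; chars PK.
Square (2°×1°, digits 0–9): 1.29395/2 → 0, 2.38881/1 → 2; chars 02.
Subsquare (5′×2.5′, letters a–x): 1.29395/0.0833333 → 15 → p, 0.38881/0.0416667 → 9 → j; chars pj.
Extended square (30″×15″, digits 0–9): 0.04395/0.00833333 → 5, 0.01381/0.00416667 → 3; chars 53.

PK02pj53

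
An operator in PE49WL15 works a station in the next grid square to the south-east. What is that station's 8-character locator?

PE49wl24

Longitude extended square 1; +1 → 2.
Latitude extended square 5; −1 → 4.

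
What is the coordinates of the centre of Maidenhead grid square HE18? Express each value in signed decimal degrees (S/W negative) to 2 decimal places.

Field H=7, E=4: +7·20° lon, +4·10° lat → SW at lon -40°, lat -50°.
Square 1, 8: +1·2° lon, +8·1° lat → SW at lon -38°, lat -42°.
Cell spans 2° lon × 1° lat. Centre is SW corner plus half of each.
latitude -41.50, longitude -37.00.

-41.50, -37.00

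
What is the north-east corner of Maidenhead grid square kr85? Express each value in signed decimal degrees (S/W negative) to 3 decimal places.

86.000, 38.000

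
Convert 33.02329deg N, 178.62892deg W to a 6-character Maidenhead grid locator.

AM03qa

Add 180° to longitude and 90° to latitude: 1.3711, 123.0233.
Field (20°×10°, letters A–R): lon ⌊1.3711/20⌋ = 0 → A; lat ⌊123.0233/10⌋ = 12 → M.
Square (2°×1°, digits 0–9): lon ⌊1.3711/2⌋ = 0; lat ⌊3.0233/1⌋ = 3.
Subsquare (5′×2.5′, letters a–x): lon ⌊1.3711/0.0833333⌋ = 16 → q; lat ⌊0.0233/0.0416667⌋ = 0 → a.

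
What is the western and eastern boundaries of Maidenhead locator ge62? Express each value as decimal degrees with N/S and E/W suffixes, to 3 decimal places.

48.000° W, 46.000° W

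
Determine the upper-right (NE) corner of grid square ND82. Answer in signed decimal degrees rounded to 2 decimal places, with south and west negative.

Field N=13, D=3: +13·20° lon, +3·10° lat → SW at lon 80°, lat -60°.
Square 8, 2: +8·2° lon, +2·1° lat → SW at lon 96°, lat -58°.
Cell spans 2° lon × 1° lat. NE corner is SW corner plus one full cell.
latitude -57.00, longitude 98.00.

-57.00, 98.00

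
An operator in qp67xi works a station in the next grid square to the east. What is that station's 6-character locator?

Longitude subsquare x = 23; +1 → 24, wraps to 0 = a, carry into square.
Longitude square 6; +1 → 7.
The latitude characters are unchanged.

QP77ai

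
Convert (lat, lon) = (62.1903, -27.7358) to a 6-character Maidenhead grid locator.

Offset from 180°W / 90°S: lon 152.2642°, lat 152.1903°.
Field (20°×10°, letters A–R): lon ⌊152.2642/20⌋ = 7 → H; lat ⌊152.1903/10⌋ = 15 → P.
Square (2°×1°, digits 0–9): lon ⌊12.2642/2⌋ = 6; lat ⌊2.1903/1⌋ = 2.
Subsquare (5′×2.5′, letters a–x): lon ⌊0.2642/0.0833333⌋ = 3 → d; lat ⌊0.1903/0.0416667⌋ = 4 → e.

HP62de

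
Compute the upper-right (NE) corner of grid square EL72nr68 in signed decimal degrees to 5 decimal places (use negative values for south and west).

22.74583, -84.85833

Field E=4, L=11: +4·20° lon, +11·10° lat → SW at lon -100°, lat 20°.
Square 7, 2: +7·2° lon, +2·1° lat → SW at lon -86°, lat 22°.
Subsquare n=13, r=17: +13·0.0833333° lon, +17·0.0416667° lat → SW at lon -84.9167°, lat 22.7083°.
Extended square 6, 8: +6·0.00833333° lon, +8·0.00416667° lat → SW at lon -84.8667°, lat 22.7417°.
Cell spans 0.00833333° lon × 0.00416667° lat. NE corner is SW corner plus one full cell.
latitude 22.74583, longitude -84.85833.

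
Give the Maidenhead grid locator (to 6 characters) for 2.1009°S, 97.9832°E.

NI87xv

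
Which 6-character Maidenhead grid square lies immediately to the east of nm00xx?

NM10ax

Longitude subsquare x = 23; +1 → 24, wraps to 0 = a, carry into square.
Longitude square 0; +1 → 1.
The latitude characters are unchanged.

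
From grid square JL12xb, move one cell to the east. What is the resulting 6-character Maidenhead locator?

Longitude subsquare x = 23; +1 → 24, wraps to 0 = a, carry into square.
Longitude square 1; +1 → 2.
The latitude characters are unchanged.

JL22ab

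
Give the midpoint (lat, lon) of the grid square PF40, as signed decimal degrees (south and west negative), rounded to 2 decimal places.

-39.50, 129.00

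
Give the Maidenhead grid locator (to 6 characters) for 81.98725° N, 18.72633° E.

JR91ix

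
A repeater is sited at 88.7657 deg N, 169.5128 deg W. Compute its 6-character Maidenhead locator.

Offset from 180°W / 90°S: lon 10.4872°, lat 178.7657°.
Field: 10.4872/20 → 0 → A, 178.7657/10 → 17 → R; chars AR.
Square: 10.4872/2 → 5, 8.7657/1 → 8; chars 58.
Subsquare: 0.4872/0.0833333 → 5 → f, 0.7657/0.0416667 → 18 → s; chars fs.

AR58fs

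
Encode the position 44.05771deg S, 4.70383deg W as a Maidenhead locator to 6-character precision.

IE75pw

Shift to the Maidenhead origin (180°W, 90°S): lon 175.2962, lat 45.9423.
Field (20°×10°, letters A–R): 175.2962/20 → 8 → I, 45.9423/10 → 4 → E; chars IE.
Square (2°×1°, digits 0–9): 15.2962/2 → 7, 5.9423/1 → 5; chars 75.
Subsquare (5′×2.5′, letters a–x): 1.2962/0.0833333 → 15 → p, 0.9423/0.0416667 → 22 → w; chars pw.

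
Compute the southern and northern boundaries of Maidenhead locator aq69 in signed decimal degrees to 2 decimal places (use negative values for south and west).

Field A=0, Q=16: +0·20° lon, +16·10° lat → SW at lon -180°, lat 70°.
Square 6, 9: +6·2° lon, +9·1° lat → SW at lon -168°, lat 79°.
Cell spans 2° lon × 1° lat.
south 79.00, north 80.00.

79.00, 80.00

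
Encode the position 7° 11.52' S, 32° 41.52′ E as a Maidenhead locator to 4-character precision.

KI62

Shift to the Maidenhead origin (180°W, 90°S): lon 212.69, lat 82.81.
Field: 212.69/20 → 10 → K, 82.81/10 → 8 → I; chars KI.
Square: 12.69/2 → 6, 2.81/1 → 2; chars 62.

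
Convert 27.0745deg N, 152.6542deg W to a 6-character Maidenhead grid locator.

BL37qb

Offset from 180°W / 90°S: lon 27.3458°, lat 117.0745°.
Field: 27.3458/20 → 1 → B, 117.0745/10 → 11 → L; chars BL.
Square: 7.3458/2 → 3, 7.0745/1 → 7; chars 37.
Subsquare: 1.3458/0.0833333 → 16 → q, 0.0745/0.0416667 → 1 → b; chars qb.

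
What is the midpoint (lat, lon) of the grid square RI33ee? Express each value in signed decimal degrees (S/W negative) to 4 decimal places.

Field R=17, I=8: +17·20° lon, +8·10° lat → SW at lon 160°, lat -10°.
Square 3, 3: +3·2° lon, +3·1° lat → SW at lon 166°, lat -7°.
Subsquare e=4, e=4: +4·0.0833333° lon, +4·0.0416667° lat → SW at lon 166.333°, lat -6.83333°.
Cell spans 0.0833333° lon × 0.0416667° lat. Centre is SW corner plus half of each.
latitude -6.8125, longitude 166.3750.

-6.8125, 166.3750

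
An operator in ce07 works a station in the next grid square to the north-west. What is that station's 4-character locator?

Longitude square 0; −1 → -1, wraps to 9, carry into field.
Longitude field C = 2; −1 → 1 = B.
Latitude square 7; +1 → 8.

BE98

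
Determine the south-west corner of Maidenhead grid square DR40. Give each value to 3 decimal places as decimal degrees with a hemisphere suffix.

Field D=3, R=17: +3·20° lon, +17·10° lat → SW at lon -120°, lat 80°.
Square 4, 0: +4·2° lon, +0·1° lat → SW at lon -112°, lat 80°.
latitude 80.000° N, longitude 112.000° W.

80.000° N, 112.000° W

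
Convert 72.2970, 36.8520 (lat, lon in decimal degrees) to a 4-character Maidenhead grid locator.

KQ82

Shift to the Maidenhead origin (180°W, 90°S): lon 216.85, lat 162.30.
Field: lon ⌊216.85/20⌋ = 10 → K; lat ⌊162.30/10⌋ = 16 → Q.
Square: lon ⌊16.85/2⌋ = 8; lat ⌊2.30/1⌋ = 2.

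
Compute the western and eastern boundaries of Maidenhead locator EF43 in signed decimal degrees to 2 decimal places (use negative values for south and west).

Field E=4, F=5: +4·20° lon, +5·10° lat → SW at lon -100°, lat -40°.
Square 4, 3: +4·2° lon, +3·1° lat → SW at lon -92°, lat -37°.
Cell spans 2° lon × 1° lat.
west -92.00, east -90.00.

-92.00, -90.00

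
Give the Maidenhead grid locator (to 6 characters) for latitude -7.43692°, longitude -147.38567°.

BI62hn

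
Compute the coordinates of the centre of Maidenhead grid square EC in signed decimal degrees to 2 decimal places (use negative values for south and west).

Field E=4, C=2: +4·20° lon, +2·10° lat → SW at lon -100°, lat -70°.
Cell spans 20° lon × 10° lat. Centre is SW corner plus half of each.
latitude -65.00, longitude -90.00.

-65.00, -90.00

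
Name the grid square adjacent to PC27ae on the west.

PC17xe

Longitude subsquare a = 0; −1 → -1, wraps to 23 = x, carry into square.
Longitude square 2; −1 → 1.
The latitude characters are unchanged.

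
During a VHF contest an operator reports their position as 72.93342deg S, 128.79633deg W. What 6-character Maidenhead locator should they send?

CB57ob

Add 180° to longitude and 90° to latitude: 51.2037, 17.0666.
Field: 51.2037/20 → 2 → C, 17.0666/10 → 1 → B; chars CB.
Square: 11.2037/2 → 5, 7.0666/1 → 7; chars 57.
Subsquare: 1.2037/0.0833333 → 14 → o, 0.0666/0.0416667 → 1 → b; chars ob.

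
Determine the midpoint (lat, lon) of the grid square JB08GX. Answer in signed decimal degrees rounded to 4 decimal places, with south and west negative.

-71.0208, 0.5417

Field J=9, B=1: +9·20° lon, +1·10° lat → SW at lon 0°, lat -80°.
Square 0, 8: +0·2° lon, +8·1° lat → SW at lon 0°, lat -72°.
Subsquare g=6, x=23: +6·0.0833333° lon, +23·0.0416667° lat → SW at lon 0.5°, lat -71.0417°.
Cell spans 0.0833333° lon × 0.0416667° lat. Centre is SW corner plus half of each.
latitude -71.0208, longitude 0.5417.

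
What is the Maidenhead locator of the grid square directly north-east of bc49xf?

Longitude subsquare x = 23; +1 → 24, wraps to 0 = a, carry into square.
Longitude square 4; +1 → 5.
Latitude subsquare f = 5; +1 → 6 = g.

BC59ag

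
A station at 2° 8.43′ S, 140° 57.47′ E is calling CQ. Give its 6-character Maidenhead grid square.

QI07lu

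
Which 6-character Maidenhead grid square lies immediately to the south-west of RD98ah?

RD88xg

Longitude subsquare a = 0; −1 → -1, wraps to 23 = x, carry into square.
Longitude square 9; −1 → 8.
Latitude subsquare h = 7; −1 → 6 = g.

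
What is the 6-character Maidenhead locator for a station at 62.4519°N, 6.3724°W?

IP62tk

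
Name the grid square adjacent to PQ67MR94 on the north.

PQ67mr95

Latitude extended square 4; +1 → 5.
The longitude characters are unchanged.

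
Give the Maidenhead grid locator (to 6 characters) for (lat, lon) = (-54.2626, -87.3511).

ED65hr

Shift to the Maidenhead origin (180°W, 90°S): lon 92.6489, lat 35.7374.
Field (20°×10°, letters A–R): lon ⌊92.6489/20⌋ = 4 → E; lat ⌊35.7374/10⌋ = 3 → D.
Square (2°×1°, digits 0–9): lon ⌊12.6489/2⌋ = 6; lat ⌊5.7374/1⌋ = 5.
Subsquare (5′×2.5′, letters a–x): lon ⌊0.6489/0.0833333⌋ = 7 → h; lat ⌊0.7374/0.0416667⌋ = 17 → r.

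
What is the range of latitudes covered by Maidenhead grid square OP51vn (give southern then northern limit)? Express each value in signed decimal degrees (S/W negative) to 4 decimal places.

61.5417, 61.5833

Field O=14, P=15: +14·20° lon, +15·10° lat → SW at lon 100°, lat 60°.
Square 5, 1: +5·2° lon, +1·1° lat → SW at lon 110°, lat 61°.
Subsquare v=21, n=13: +21·0.0833333° lon, +13·0.0416667° lat → SW at lon 111.75°, lat 61.5417°.
Cell spans 0.0833333° lon × 0.0416667° lat.
south 61.5417, north 61.5833.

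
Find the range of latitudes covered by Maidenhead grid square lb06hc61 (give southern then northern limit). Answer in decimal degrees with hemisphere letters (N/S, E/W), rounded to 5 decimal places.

73.91250° S, 73.90833° S

Field L=11, B=1: +11·20° lon, +1·10° lat → SW at lon 40°, lat -80°.
Square 0, 6: +0·2° lon, +6·1° lat → SW at lon 40°, lat -74°.
Subsquare h=7, c=2: +7·0.0833333° lon, +2·0.0416667° lat → SW at lon 40.5833°, lat -73.9167°.
Extended square 6, 1: +6·0.00833333° lon, +1·0.00416667° lat → SW at lon 40.6333°, lat -73.9125°.
Cell spans 0.00833333° lon × 0.00416667° lat.
south 73.91250° S, north 73.90833° S.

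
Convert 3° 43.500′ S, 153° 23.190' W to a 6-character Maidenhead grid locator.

BI36hg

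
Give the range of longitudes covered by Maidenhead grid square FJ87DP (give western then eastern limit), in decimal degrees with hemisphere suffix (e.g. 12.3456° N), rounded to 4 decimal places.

63.7500° W, 63.6667° W

Field F=5, J=9: +5·20° lon, +9·10° lat → SW at lon -80°, lat 0°.
Square 8, 7: +8·2° lon, +7·1° lat → SW at lon -64°, lat 7°.
Subsquare d=3, p=15: +3·0.0833333° lon, +15·0.0416667° lat → SW at lon -63.75°, lat 7.625°.
Cell spans 0.0833333° lon × 0.0416667° lat.
west 63.7500° W, east 63.6667° W.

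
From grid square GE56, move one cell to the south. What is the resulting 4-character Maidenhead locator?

GE55

Latitude square 6; −1 → 5.
The longitude characters are unchanged.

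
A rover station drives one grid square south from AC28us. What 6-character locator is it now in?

Latitude subsquare s = 18; −1 → 17 = r.
The longitude characters are unchanged.

AC28ur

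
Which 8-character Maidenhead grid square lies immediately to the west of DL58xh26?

Longitude extended square 2; −1 → 1.
The latitude characters are unchanged.

DL58xh16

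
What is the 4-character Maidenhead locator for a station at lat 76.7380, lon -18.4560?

Add 180° to longitude and 90° to latitude: 161.54, 166.74.
Field: lon ⌊161.54/20⌋ = 8 → I; lat ⌊166.74/10⌋ = 16 → Q.
Square: lon ⌊1.54/2⌋ = 0; lat ⌊6.74/1⌋ = 6.

IQ06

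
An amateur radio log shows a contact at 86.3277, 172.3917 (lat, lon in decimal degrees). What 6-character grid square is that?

RR66eh

Add 180° to longitude and 90° to latitude: 352.3917, 176.3277.
Field: 352.3917/20 → 17 → R, 176.3277/10 → 17 → R; chars RR.
Square: 12.3917/2 → 6, 6.3277/1 → 6; chars 66.
Subsquare: 0.3917/0.0833333 → 4 → e, 0.3277/0.0416667 → 7 → h; chars eh.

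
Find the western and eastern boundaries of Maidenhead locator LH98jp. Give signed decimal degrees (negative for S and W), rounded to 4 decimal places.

58.7500, 58.8333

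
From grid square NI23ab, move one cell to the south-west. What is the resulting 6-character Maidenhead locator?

Longitude subsquare a = 0; −1 → -1, wraps to 23 = x, carry into square.
Longitude square 2; −1 → 1.
Latitude subsquare b = 1; −1 → 0 = a.

NI13xa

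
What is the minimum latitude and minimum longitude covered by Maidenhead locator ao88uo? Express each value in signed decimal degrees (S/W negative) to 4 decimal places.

Field A=0, O=14: +0·20° lon, +14·10° lat → SW at lon -180°, lat 50°.
Square 8, 8: +8·2° lon, +8·1° lat → SW at lon -164°, lat 58°.
Subsquare u=20, o=14: +20·0.0833333° lon, +14·0.0416667° lat → SW at lon -162.333°, lat 58.5833°.
latitude 58.5833, longitude -162.3333.

58.5833, -162.3333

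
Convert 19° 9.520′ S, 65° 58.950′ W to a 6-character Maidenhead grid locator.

Offset from 180°W / 90°S: lon 114.0175°, lat 70.8413°.
Field: 114.0175/20 → 5 → F, 70.8413/10 → 7 → H; chars FH.
Square: 14.0175/2 → 7, 0.8413/1 → 0; chars 70.
Subsquare: 0.0175/0.0833333 → 0 → a, 0.8413/0.0416667 → 20 → u; chars au.

FH70au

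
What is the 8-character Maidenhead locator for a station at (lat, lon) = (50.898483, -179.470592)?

AO00gv35

Shift to the Maidenhead origin (180°W, 90°S): lon 0.52941, lat 140.89848.
Field (20°×10°, letters A–R): lon ⌊0.52941/20⌋ = 0 → A; lat ⌊140.89848/10⌋ = 14 → O.
Square (2°×1°, digits 0–9): lon ⌊0.52941/2⌋ = 0; lat ⌊0.89848/1⌋ = 0.
Subsquare (5′×2.5′, letters a–x): lon ⌊0.52941/0.0833333⌋ = 6 → g; lat ⌊0.89848/0.0416667⌋ = 21 → v.
Extended square (30″×15″, digits 0–9): lon ⌊0.02941/0.00833333⌋ = 3; lat ⌊0.02348/0.00416667⌋ = 5.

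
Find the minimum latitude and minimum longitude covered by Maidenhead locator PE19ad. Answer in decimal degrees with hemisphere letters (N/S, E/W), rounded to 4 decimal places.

40.8750° S, 122.0000° E

Field P=15, E=4: +15·20° lon, +4·10° lat → SW at lon 120°, lat -50°.
Square 1, 9: +1·2° lon, +9·1° lat → SW at lon 122°, lat -41°.
Subsquare a=0, d=3: +0·0.0833333° lon, +3·0.0416667° lat → SW at lon 122°, lat -40.875°.
latitude 40.8750° S, longitude 122.0000° E.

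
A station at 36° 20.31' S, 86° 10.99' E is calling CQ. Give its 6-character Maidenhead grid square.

NF33cp

Shift to the Maidenhead origin (180°W, 90°S): lon 266.1832, lat 53.6615.
Field: lon ⌊266.1832/20⌋ = 13 → N; lat ⌊53.6615/10⌋ = 5 → F.
Square: lon ⌊6.1832/2⌋ = 3; lat ⌊3.6615/1⌋ = 3.
Subsquare: lon ⌊0.1832/0.0833333⌋ = 2 → c; lat ⌊0.6615/0.0416667⌋ = 15 → p.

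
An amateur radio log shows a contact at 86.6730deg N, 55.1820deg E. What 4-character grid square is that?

Shift to the Maidenhead origin (180°W, 90°S): lon 235.18, lat 176.67.
Field: 235.18/20 → 11 → L, 176.67/10 → 17 → R; chars LR.
Square: 15.18/2 → 7, 6.67/1 → 6; chars 76.

LR76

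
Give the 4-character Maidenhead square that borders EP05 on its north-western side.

Longitude square 0; −1 → -1, wraps to 9, carry into field.
Longitude field E = 4; −1 → 3 = D.
Latitude square 5; +1 → 6.

DP96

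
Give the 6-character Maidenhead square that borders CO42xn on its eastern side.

CO52an

Longitude subsquare x = 23; +1 → 24, wraps to 0 = a, carry into square.
Longitude square 4; +1 → 5.
The latitude characters are unchanged.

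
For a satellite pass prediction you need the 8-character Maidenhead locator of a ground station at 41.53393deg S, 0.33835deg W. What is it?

IE98tl91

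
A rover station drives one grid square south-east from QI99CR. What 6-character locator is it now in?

Longitude subsquare c = 2; +1 → 3 = d.
Latitude subsquare r = 17; −1 → 16 = q.

QI99dq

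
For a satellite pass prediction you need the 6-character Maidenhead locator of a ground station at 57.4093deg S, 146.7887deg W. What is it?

Shift to the Maidenhead origin (180°W, 90°S): lon 33.2113, lat 32.5907.
Field: 33.2113/20 → 1 → B, 32.5907/10 → 3 → D; chars BD.
Square: 13.2113/2 → 6, 2.5907/1 → 2; chars 62.
Subsquare: 1.2113/0.0833333 → 14 → o, 0.5907/0.0416667 → 14 → o; chars oo.

BD62oo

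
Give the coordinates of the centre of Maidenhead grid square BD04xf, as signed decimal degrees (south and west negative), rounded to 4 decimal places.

Field B=1, D=3: +1·20° lon, +3·10° lat → SW at lon -160°, lat -60°.
Square 0, 4: +0·2° lon, +4·1° lat → SW at lon -160°, lat -56°.
Subsquare x=23, f=5: +23·0.0833333° lon, +5·0.0416667° lat → SW at lon -158.083°, lat -55.7917°.
Cell spans 0.0833333° lon × 0.0416667° lat. Centre is SW corner plus half of each.
latitude -55.7708, longitude -158.0417.

-55.7708, -158.0417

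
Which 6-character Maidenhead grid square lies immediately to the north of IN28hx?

Latitude subsquare x = 23; +1 → 24, wraps to 0 = a, carry into square.
Latitude square 8; +1 → 9.
The longitude characters are unchanged.

IN29ha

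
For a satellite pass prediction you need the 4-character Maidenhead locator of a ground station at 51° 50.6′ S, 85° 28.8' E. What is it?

ND28

Add 180° to longitude and 90° to latitude: 265.48, 38.16.
Field: 265.48/20 → 13 → N, 38.16/10 → 3 → D; chars ND.
Square: 5.48/2 → 2, 8.16/1 → 8; chars 28.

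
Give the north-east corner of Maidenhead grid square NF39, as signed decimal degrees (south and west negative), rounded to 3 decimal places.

-30.000, 88.000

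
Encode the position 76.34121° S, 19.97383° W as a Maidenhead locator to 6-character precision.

Offset from 180°W / 90°S: lon 160.0262°, lat 13.6588°.
Field (20°×10°, letters A–R): lon ⌊160.0262/20⌋ = 8 → I; lat ⌊13.6588/10⌋ = 1 → B.
Square (2°×1°, digits 0–9): lon ⌊0.0262/2⌋ = 0; lat ⌊3.6588/1⌋ = 3.
Subsquare (5′×2.5′, letters a–x): lon ⌊0.0262/0.0833333⌋ = 0 → a; lat ⌊0.6588/0.0416667⌋ = 15 → p.

IB03ap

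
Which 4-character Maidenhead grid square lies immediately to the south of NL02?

NL01

Latitude square 2; −1 → 1.
The longitude characters are unchanged.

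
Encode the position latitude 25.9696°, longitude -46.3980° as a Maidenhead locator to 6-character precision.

GL65tx

Offset from 180°W / 90°S: lon 133.6020°, lat 115.9696°.
Field: 133.6020/20 → 6 → G, 115.9696/10 → 11 → L; chars GL.
Square: 13.6020/2 → 6, 5.9696/1 → 5; chars 65.
Subsquare: 1.6020/0.0833333 → 19 → t, 0.9696/0.0416667 → 23 → x; chars tx.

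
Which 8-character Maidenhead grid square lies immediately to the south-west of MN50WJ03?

MN50vj92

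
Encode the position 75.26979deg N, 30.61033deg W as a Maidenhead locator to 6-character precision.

Shift to the Maidenhead origin (180°W, 90°S): lon 149.3897, lat 165.2698.
Field: 149.3897/20 → 7 → H, 165.2698/10 → 16 → Q; chars HQ.
Square: 9.3897/2 → 4, 5.2698/1 → 5; chars 45.
Subsquare: 1.3897/0.0833333 → 16 → q, 0.2698/0.0416667 → 6 → g; chars qg.

HQ45qg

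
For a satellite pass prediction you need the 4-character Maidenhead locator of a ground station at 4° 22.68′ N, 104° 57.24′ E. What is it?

OJ24

Add 180° to longitude and 90° to latitude: 284.95, 94.38.
Field: lon ⌊284.95/20⌋ = 14 → O; lat ⌊94.38/10⌋ = 9 → J.
Square: lon ⌊4.95/2⌋ = 2; lat ⌊4.38/1⌋ = 4.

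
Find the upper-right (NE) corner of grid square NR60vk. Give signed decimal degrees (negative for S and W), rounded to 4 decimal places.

80.4583, 93.8333

Field N=13, R=17: +13·20° lon, +17·10° lat → SW at lon 80°, lat 80°.
Square 6, 0: +6·2° lon, +0·1° lat → SW at lon 92°, lat 80°.
Subsquare v=21, k=10: +21·0.0833333° lon, +10·0.0416667° lat → SW at lon 93.75°, lat 80.4167°.
Cell spans 0.0833333° lon × 0.0416667° lat. NE corner is SW corner plus one full cell.
latitude 80.4583, longitude 93.8333.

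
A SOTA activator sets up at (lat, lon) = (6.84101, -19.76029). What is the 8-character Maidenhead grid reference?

IJ06cu81

Add 180° to longitude and 90° to latitude: 160.23971, 96.84101.
Field: 160.23971/20 → 8 → I, 96.84101/10 → 9 → J; chars IJ.
Square: 0.23971/2 → 0, 6.84101/1 → 6; chars 06.
Subsquare: 0.23971/0.0833333 → 2 → c, 0.84101/0.0416667 → 20 → u; chars cu.
Extended square: 0.07304/0.00833333 → 8, 0.00768/0.00416667 → 1; chars 81.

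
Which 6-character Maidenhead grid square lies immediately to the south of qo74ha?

QO73hx

Latitude subsquare a = 0; −1 → -1, wraps to 23 = x, carry into square.
Latitude square 4; −1 → 3.
The longitude characters are unchanged.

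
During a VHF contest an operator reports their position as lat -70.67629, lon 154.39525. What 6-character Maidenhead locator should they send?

Add 180° to longitude and 90° to latitude: 334.3953, 19.3237.
Field (20°×10°, letters A–R): 334.3953/20 → 16 → Q, 19.3237/10 → 1 → B; chars QB.
Square (2°×1°, digits 0–9): 14.3953/2 → 7, 9.3237/1 → 9; chars 79.
Subsquare (5′×2.5′, letters a–x): 0.3953/0.0833333 → 4 → e, 0.3237/0.0416667 → 7 → h; chars eh.

QB79eh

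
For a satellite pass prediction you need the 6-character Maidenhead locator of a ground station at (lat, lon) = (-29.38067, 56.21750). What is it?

Add 180° to longitude and 90° to latitude: 236.2175, 60.6193.
Field (20°×10°, letters A–R): 236.2175/20 → 11 → L, 60.6193/10 → 6 → G; chars LG.
Square (2°×1°, digits 0–9): 16.2175/2 → 8, 0.6193/1 → 0; chars 80.
Subsquare (5′×2.5′, letters a–x): 0.2175/0.0833333 → 2 → c, 0.6193/0.0416667 → 14 → o; chars co.

LG80co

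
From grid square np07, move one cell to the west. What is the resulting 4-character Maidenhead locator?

MP97

Longitude square 0; −1 → -1, wraps to 9, carry into field.
Longitude field N = 13; −1 → 12 = M.
The latitude characters are unchanged.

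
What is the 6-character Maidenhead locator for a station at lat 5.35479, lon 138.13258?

PJ95bi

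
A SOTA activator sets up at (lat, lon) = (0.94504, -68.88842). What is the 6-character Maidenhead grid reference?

FJ50nw

Offset from 180°W / 90°S: lon 111.1116°, lat 90.9450°.
Field: 111.1116/20 → 5 → F, 90.9450/10 → 9 → J; chars FJ.
Square: 11.1116/2 → 5, 0.9450/1 → 0; chars 50.
Subsquare: 1.1116/0.0833333 → 13 → n, 0.9450/0.0416667 → 22 → w; chars nw.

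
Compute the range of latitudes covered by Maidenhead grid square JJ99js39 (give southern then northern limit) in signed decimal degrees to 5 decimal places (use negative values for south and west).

9.78750, 9.79167

Field J=9, J=9: +9·20° lon, +9·10° lat → SW at lon 0°, lat 0°.
Square 9, 9: +9·2° lon, +9·1° lat → SW at lon 18°, lat 9°.
Subsquare j=9, s=18: +9·0.0833333° lon, +18·0.0416667° lat → SW at lon 18.75°, lat 9.75°.
Extended square 3, 9: +3·0.00833333° lon, +9·0.00416667° lat → SW at lon 18.775°, lat 9.7875°.
Cell spans 0.00833333° lon × 0.00416667° lat.
south 9.78750, north 9.79167.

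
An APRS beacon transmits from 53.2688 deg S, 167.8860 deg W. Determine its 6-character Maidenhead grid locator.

Offset from 180°W / 90°S: lon 12.1140°, lat 36.7312°.
Field (20°×10°, letters A–R): 12.1140/20 → 0 → A, 36.7312/10 → 3 → D; chars AD.
Square (2°×1°, digits 0–9): 12.1140/2 → 6, 6.7312/1 → 6; chars 66.
Subsquare (5′×2.5′, letters a–x): 0.1140/0.0833333 → 1 → b, 0.7312/0.0416667 → 17 → r; chars br.

AD66br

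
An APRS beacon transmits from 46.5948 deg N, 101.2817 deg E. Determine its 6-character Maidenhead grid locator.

Add 180° to longitude and 90° to latitude: 281.2817, 136.5948.
Field (20°×10°, letters A–R): lon ⌊281.2817/20⌋ = 14 → O; lat ⌊136.5948/10⌋ = 13 → N.
Square (2°×1°, digits 0–9): lon ⌊1.2817/2⌋ = 0; lat ⌊6.5948/1⌋ = 6.
Subsquare (5′×2.5′, letters a–x): lon ⌊1.2817/0.0833333⌋ = 15 → p; lat ⌊0.5948/0.0416667⌋ = 14 → o.

ON06po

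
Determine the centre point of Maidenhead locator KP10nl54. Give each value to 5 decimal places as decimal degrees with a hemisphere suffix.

Field K=10, P=15: +10·20° lon, +15·10° lat → SW at lon 20°, lat 60°.
Square 1, 0: +1·2° lon, +0·1° lat → SW at lon 22°, lat 60°.
Subsquare n=13, l=11: +13·0.0833333° lon, +11·0.0416667° lat → SW at lon 23.0833°, lat 60.4583°.
Extended square 5, 4: +5·0.00833333° lon, +4·0.00416667° lat → SW at lon 23.125°, lat 60.475°.
Cell spans 0.00833333° lon × 0.00416667° lat. Centre is SW corner plus half of each.
latitude 60.47708° N, longitude 23.12917° E.

60.47708° N, 23.12917° E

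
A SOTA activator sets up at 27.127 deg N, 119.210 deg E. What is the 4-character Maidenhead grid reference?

Offset from 180°W / 90°S: lon 299.21°, lat 117.13°.
Field (20°×10°, letters A–R): 299.21/20 → 14 → O, 117.13/10 → 11 → L; chars OL.
Square (2°×1°, digits 0–9): 19.21/2 → 9, 7.13/1 → 7; chars 97.

OL97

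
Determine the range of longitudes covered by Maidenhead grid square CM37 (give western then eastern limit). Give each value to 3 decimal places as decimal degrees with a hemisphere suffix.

134.000° W, 132.000° W

Field C=2, M=12: +2·20° lon, +12·10° lat → SW at lon -140°, lat 30°.
Square 3, 7: +3·2° lon, +7·1° lat → SW at lon -134°, lat 37°.
Cell spans 2° lon × 1° lat.
west 134.000° W, east 132.000° W.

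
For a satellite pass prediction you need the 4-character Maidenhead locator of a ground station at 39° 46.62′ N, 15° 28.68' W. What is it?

IM29

Shift to the Maidenhead origin (180°W, 90°S): lon 164.52, lat 129.78.
Field: 164.52/20 → 8 → I, 129.78/10 → 12 → M; chars IM.
Square: 4.52/2 → 2, 9.78/1 → 9; chars 29.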